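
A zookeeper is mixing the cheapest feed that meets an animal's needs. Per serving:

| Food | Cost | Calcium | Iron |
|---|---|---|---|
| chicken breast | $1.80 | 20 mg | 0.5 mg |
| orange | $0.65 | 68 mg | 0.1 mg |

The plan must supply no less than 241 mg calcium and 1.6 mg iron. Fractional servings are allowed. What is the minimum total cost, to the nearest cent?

$6.56

With two linear requirements the optimum uses one or two foods; enumerate the corners.
chicken breast only: max(241/20, 1.6/0.5) = 12.05 servings → $21.69.
orange only: max(241/68, 1.6/0.1) = 16 servings → $10.40.
chicken breast + orange with both tight: 2.647 servings and 2.766 servings → $6.56.
So the least-cost plan costs $6.56.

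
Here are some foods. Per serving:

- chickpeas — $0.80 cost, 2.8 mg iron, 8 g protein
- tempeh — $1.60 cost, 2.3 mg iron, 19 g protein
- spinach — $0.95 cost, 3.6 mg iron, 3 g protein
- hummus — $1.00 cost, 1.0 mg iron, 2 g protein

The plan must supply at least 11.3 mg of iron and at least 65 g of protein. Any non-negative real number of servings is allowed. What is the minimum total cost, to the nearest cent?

At the optimum either one food covers both requirements or two foods hit both targets exactly; no other combination can be cheaper.
chickpeas only: max(11.3/2.8, 65/8) = 8.125 servings → $6.50.
tempeh only: max(11.3/2.3, 65/19) = 4.913 servings → $7.86.
spinach only: max(11.3/3.6, 65/3) = 21.67 servings → $20.58.
hummus only: max(11.3/1.0, 65/2) = 32.5 servings → $32.50.
chickpeas + tempeh with both tight: 1.874 servings and 2.632 servings → $5.71.
chickpeas + spinach with both targets exact would need a negative amount; discard.
chickpeas + hummus: the both-tight solution has a negative serving — not a feasible corner.
tempeh + spinach with both tight: 3.254 servings and 1.06 servings → $6.21.
tempeh + hummus with both tight: 2.944 servings and 4.528 servings → $9.24.
spinach + hummus with both targets exact would need a negative amount; discard.
So the least-cost plan costs $5.71.

$5.71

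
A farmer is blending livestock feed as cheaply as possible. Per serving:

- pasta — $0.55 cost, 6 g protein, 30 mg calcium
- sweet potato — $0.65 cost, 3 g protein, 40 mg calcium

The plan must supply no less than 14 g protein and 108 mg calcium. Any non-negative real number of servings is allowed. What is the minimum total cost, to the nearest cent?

$1.85

For a min-cost LP with two ≥-constraints, a basic feasible solution has at most two positive variables.
pasta only: max(14/6, 108/30) = 3.6 servings → $1.98.
sweet potato only: max(14/3, 108/40) = 4.667 servings → $3.03.
pasta + sweet potato with both tight: 1.573 servings and 1.52 servings → $1.85.
Cheapest feasible corner: $1.85.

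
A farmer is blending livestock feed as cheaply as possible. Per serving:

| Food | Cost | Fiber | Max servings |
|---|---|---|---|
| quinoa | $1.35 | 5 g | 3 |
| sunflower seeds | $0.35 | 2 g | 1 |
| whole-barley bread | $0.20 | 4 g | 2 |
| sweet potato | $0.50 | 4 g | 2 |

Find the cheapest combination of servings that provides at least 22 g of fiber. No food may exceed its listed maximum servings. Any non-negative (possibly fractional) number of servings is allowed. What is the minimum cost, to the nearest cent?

$2.83

Cost per g of fiber: whole-barley bread $0.0500, sweet potato $0.1250, sunflower seeds $0.1750, quinoa $0.2700.
Take 2 servings of whole-barley bread: +8.0 g fiber for $0.40 (total $0.40, still need 14.0 g).
Take 2 servings of sweet potato: +8.0 g fiber for $1.00 (total $1.40, still need 6.0 g).
Take 1 serving of sunflower seeds: +2.0 g fiber for $0.35 (total $1.75, still need 4.0 g).
Take 0.8 servings of quinoa: +4.0 g fiber for $1.08 (total $2.83, still need 0.0 g).
Filling from the cheapest source first is optimal under one linear minimum: $2.83.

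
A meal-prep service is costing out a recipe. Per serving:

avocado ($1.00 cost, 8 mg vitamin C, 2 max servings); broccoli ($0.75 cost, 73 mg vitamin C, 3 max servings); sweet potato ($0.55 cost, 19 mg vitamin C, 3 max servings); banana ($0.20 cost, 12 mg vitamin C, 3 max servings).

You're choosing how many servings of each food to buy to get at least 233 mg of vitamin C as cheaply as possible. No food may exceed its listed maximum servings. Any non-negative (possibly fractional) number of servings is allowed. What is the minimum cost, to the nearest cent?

$2.48

Cost per mg of vitamin C: broccoli $0.0103, banana $0.0167, sweet potato $0.0289, avocado $0.1250.
Take 3 servings of broccoli: +219.0 mg vitamin C for $2.25 (total $2.25, still need 14.0 mg).
Take 1.167 servings of banana: +14.0 mg vitamin C for $0.23 (total $2.48, still need 0.0 mg).
Filling from the cheapest source first is optimal under one linear minimum: $2.48.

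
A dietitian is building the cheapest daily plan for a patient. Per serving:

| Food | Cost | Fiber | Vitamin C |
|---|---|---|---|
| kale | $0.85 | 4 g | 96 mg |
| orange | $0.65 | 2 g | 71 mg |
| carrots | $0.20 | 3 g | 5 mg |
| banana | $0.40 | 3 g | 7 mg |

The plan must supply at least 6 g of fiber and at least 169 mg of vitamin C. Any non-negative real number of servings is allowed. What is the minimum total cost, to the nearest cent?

The cheapest plan sits at a corner of the feasible region — with two constraints it uses at most two foods.
kale only: max(6/4, 169/96) = 1.76 servings → $1.50.
orange only: max(6/2, 169/71) = 3 servings → $1.95.
carrots only: max(6/3, 169/5) = 33.8 servings → $6.76.
banana only: max(6/3, 169/7) = 24.14 servings → $9.66.
kale + orange with both tight: 0.9565 servings and 1.087 servings → $1.52.
kale + carrots with both targets exact would need a negative amount; discard.
kale + banana with both targets exact would need a negative amount; discard.
orange + carrots with both tight: 2.35 servings and 0.4335 servings → $1.61.
orange + banana with both tight: 2.337 servings and 0.4422 servings → $1.70.
carrots + banana with both targets exact would need a negative amount; discard.
The minimum over all feasible corners is $1.50.

$1.50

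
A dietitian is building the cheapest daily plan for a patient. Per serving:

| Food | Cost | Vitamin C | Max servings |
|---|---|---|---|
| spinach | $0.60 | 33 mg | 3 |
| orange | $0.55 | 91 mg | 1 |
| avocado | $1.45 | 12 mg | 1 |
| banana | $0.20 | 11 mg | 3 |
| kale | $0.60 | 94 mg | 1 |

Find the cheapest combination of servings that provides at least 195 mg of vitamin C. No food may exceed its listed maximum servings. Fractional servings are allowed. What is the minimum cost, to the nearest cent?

Cost per mg of vitamin C: orange $0.0060, kale $0.0064, spinach $0.0182, banana $0.0182, avocado $0.1208.
Take 1 serving of orange: +91.0 mg vitamin C for $0.55 (total $0.55, still need 104.0 mg).
Take 1 serving of kale: +94.0 mg vitamin C for $0.60 (total $1.15, still need 10.0 mg).
Take 0.303 servings of spinach: +10.0 mg vitamin C for $0.18 (total $1.33, still need 0.0 mg).
Filling from the cheapest source first is optimal under one linear minimum: $1.33.

$1.33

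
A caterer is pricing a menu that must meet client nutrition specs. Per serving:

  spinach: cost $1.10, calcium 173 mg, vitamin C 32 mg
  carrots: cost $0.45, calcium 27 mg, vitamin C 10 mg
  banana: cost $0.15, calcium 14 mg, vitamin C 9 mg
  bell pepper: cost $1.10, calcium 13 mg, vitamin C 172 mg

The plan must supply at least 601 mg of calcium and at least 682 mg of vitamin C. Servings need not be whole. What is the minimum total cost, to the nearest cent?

spinach only: max(601/173, 682/32) = 21.31 servings → $23.44.
carrots only: max(601/27, 682/10) = 68.2 servings → $30.69.
banana only: max(601/14, 682/9) = 75.78 servings → $11.37.
bell pepper only: max(601/13, 682/172) = 46.23 servings → $50.85.
spinach + carrots with both targets exact would need a negative amount; discard.
spinach + banana with both targets exact would need a negative amount; discard.
spinach + bell pepper with both tight: 3.221 servings and 3.366 servings → $7.25.
carrots + banana: intersection lies outside the first quadrant.
carrots + bell pepper with both tight: 20.94 servings and 2.748 servings → $12.44.
banana + bell pepper with both tight: 41.25 servings and 1.807 servings → $8.17.
So the least-cost plan costs $7.25.

$7.25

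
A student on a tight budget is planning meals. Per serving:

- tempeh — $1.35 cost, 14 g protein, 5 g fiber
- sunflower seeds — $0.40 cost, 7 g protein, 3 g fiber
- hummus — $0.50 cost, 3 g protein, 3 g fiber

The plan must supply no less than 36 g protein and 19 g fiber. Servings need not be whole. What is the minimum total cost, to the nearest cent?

$2.53

Check every corner: each single food scaled to meet both minima, and each pair solved so both constraints bind.
tempeh only: max(36/14, 19/5) = 3.8 servings → $5.13.
sunflower seeds only: max(36/7, 19/3) = 6.333 servings → $2.53.
hummus only: max(36/3, 19/3) = 12 servings → $6.00.
tempeh + sunflower seeds: the both-tight solution has a negative serving — not a feasible corner.
tempeh + hummus with both tight: 1.889 servings and 3.185 servings → $4.14.
sunflower seeds + hummus with both tight: 4.25 servings and 2.083 servings → $2.74.
So the least-cost plan costs $2.53.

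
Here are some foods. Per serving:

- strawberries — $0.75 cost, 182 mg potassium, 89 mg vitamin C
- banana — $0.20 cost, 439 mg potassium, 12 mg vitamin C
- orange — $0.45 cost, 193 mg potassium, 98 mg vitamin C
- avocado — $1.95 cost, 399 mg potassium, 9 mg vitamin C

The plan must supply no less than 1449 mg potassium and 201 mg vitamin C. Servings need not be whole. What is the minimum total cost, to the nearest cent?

A basic optimal solution has at most two foods positive. Try each food alone and each pair with both targets met exactly.
strawberries only: max(1449/182, 201/89) = 7.962 servings → $5.97.
banana only: max(1449/439, 201/12) = 16.75 servings → $3.35.
orange only: max(1449/193, 201/98) = 7.508 servings → $3.38.
avocado only: max(1449/399, 201/9) = 22.33 servings → $43.55.
strawberries + banana with both tight: 1.921 servings and 2.504 servings → $1.94.
strawberries + orange: intersection lies outside the first quadrant.
strawberries + avocado with both tight: 1.983 servings and 2.727 servings → $6.81.
banana + orange with both tight: 2.535 servings and 1.741 servings → $1.29.
banana + avocado with both targets exact would need a negative amount; discard.
orange + avocado with both tight: 1.797 servings and 2.762 servings → $6.20.
So the least-cost plan costs $1.29.

$1.29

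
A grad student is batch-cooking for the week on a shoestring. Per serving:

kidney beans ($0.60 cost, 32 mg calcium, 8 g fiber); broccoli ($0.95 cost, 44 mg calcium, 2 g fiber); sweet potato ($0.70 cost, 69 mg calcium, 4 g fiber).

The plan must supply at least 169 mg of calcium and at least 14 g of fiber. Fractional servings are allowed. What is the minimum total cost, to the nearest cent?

Compare the cost at each extreme point of the feasible region.
kidney beans only: max(169/32, 14/8) = 5.281 servings → $3.17.
broccoli only: max(169/44, 14/2) = 7 servings → $6.65.
sweet potato only: max(169/69, 14/4) = 3.5 servings → $2.45.
kidney beans + broccoli with both tight: 0.9653 servings and 3.139 servings → $3.56.
kidney beans + sweet potato with both tight: 0.684 servings and 2.132 servings → $1.90.
broccoli + sweet potato: the both-tight solution has a negative serving — not a feasible corner.
Cheapest feasible corner: $1.90.

$1.90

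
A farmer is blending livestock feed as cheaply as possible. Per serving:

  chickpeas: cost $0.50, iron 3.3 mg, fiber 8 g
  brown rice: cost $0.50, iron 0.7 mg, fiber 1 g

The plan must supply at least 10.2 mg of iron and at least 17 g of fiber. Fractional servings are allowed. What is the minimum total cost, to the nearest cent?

$1.55

chickpeas only: max(10.2/3.3, 17/8) = 3.091 servings → $1.55.
brown rice only: max(10.2/0.7, 17/1) = 17 servings → $8.50.
chickpeas + brown rice with both tight: 0.7391 servings and 11.09 servings → $5.91.
So the least-cost plan costs $1.55.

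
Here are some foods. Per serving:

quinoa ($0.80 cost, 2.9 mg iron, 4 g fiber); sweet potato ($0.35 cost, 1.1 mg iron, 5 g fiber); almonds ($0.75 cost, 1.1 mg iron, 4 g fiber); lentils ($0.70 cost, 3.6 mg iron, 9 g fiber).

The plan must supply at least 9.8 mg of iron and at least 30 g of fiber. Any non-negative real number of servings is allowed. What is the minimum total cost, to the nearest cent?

$2.24

Check every corner: each single food scaled to meet both minima, and each pair solved so both constraints bind.
quinoa only: max(9.8/2.9, 30/4) = 7.5 servings → $6.00.
sweet potato only: max(9.8/1.1, 30/5) = 8.909 servings → $3.12.
almonds only: max(9.8/1.1, 30/4) = 8.909 servings → $6.68.
lentils only: max(9.8/3.6, 30/9) = 3.333 servings → $2.33.
quinoa + sweet potato with both tight: 1.584 servings and 4.733 servings → $2.92.
quinoa + almonds with both tight: 0.8611 servings and 6.639 servings → $5.67.
quinoa + lentils: intersection lies outside the first quadrant.
sweet potato + almonds: intersection lies outside the first quadrant.
sweet potato + lentils with both tight: 2.444 servings and 1.975 servings → $2.24.
almonds + lentils with both tight: 4.4 servings and 1.378 servings → $4.26.
So the least-cost plan costs $2.24.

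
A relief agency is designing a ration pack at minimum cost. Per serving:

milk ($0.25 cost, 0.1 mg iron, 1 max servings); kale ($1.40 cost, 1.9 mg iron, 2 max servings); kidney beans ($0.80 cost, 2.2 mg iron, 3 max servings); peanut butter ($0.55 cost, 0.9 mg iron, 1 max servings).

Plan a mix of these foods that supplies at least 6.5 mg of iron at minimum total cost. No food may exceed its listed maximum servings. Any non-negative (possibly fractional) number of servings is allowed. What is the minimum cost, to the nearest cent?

Cost per mg of iron: kidney beans $0.3636, peanut butter $0.6111, kale $0.7368, milk $2.5000.
Take 2.955 servings of kidney beans: +6.5 mg iron for $2.36 (total $2.36, still need 0.0 mg).
Greedy by cheapest-per-mg is optimal for a single linear constraint, so the minimum cost is $2.36.

$2.36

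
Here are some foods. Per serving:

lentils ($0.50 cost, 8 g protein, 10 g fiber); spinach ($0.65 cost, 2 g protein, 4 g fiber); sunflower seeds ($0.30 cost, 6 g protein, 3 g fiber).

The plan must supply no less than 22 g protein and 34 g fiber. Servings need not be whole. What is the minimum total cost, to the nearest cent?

$1.70

This is a tiny linear program; its minimum lies at a vertex of the feasible set. List the vertices and price them.
lentils only: max(22/8, 34/10) = 3.4 servings → $1.70.
spinach only: max(22/2, 34/4) = 11 servings → $7.15.
sunflower seeds only: max(22/6, 34/3) = 11.33 servings → $3.40.
lentils + spinach with both tight: 1.667 servings and 4.333 servings → $3.65.
lentils + sunflower seeds with both targets exact would need a negative amount; discard.
spinach + sunflower seeds with both tight: 7.667 servings and 1.111 servings → $5.32.
Cheapest feasible corner: $1.70.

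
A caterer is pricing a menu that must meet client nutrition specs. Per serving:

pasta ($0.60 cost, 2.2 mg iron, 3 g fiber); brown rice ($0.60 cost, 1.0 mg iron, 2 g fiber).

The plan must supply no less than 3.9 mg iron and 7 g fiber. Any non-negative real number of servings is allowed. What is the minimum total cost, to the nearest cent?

Minimising a linear cost over {iron ≥ 3.9, fiber ≥ 7, servings ≥ 0} — the optimum is at a vertex, using one or two foods.
pasta only: max(3.9/2.2, 7/3) = 2.333 servings → $1.40.
brown rice only: max(3.9/1.0, 7/2) = 3.9 servings → $2.34.
pasta + brown rice with both tight: 0.5714 servings and 2.643 servings → $1.93.
Cheapest feasible corner: $1.40.

$1.40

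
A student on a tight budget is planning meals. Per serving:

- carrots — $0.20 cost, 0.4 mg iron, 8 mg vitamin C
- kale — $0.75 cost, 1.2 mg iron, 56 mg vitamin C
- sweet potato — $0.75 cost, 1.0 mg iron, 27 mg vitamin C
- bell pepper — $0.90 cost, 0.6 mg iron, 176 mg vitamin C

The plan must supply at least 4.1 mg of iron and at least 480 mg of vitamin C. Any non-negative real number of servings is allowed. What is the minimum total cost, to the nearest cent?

This is a tiny linear program; its minimum lies at a vertex of the feasible set. List the vertices and price them.
carrots only: max(4.1/0.4, 480/8) = 60 servings → $12.00.
kale only: max(4.1/1.2, 480/56) = 8.571 servings → $6.43.
sweet potato only: max(4.1/1.0, 480/27) = 17.78 servings → $13.33.
bell pepper only: max(4.1/0.6, 480/176) = 6.833 servings → $6.15.
carrots + kale with both targets exact would need a negative amount; discard.
carrots + sweet potato with both targets exact would need a negative amount; discard.
carrots + bell pepper with both tight: 6.61 servings and 2.427 servings → $3.51.
kale + sweet potato with both targets exact would need a negative amount; discard.
kale + bell pepper with both tight: 2.441 servings and 1.95 servings → $3.59.
sweet potato + bell pepper with both tight: 2.713 servings and 2.311 servings → $4.11.
Cheapest feasible corner: $3.51.

$3.51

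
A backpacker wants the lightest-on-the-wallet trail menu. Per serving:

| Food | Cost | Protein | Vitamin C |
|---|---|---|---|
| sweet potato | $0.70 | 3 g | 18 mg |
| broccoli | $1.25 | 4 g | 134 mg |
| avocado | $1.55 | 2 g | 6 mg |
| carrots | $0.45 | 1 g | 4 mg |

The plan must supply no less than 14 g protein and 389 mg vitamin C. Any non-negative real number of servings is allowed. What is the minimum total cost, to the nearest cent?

$4.14

sweet potato only: max(14/3, 389/18) = 21.61 servings → $15.13.
broccoli only: max(14/4, 389/134) = 3.5 servings → $4.38.
avocado only: max(14/2, 389/6) = 64.83 servings → $100.49.
carrots only: max(14/1, 389/4) = 97.25 servings → $43.76.
sweet potato + broccoli with both tight: 0.9697 servings and 2.773 servings → $4.14.
sweet potato + avocado with both targets exact would need a negative amount; discard.
sweet potato + carrots with both targets exact would need a negative amount; discard.
broccoli + avocado with both tight: 2.844 servings and 1.311 servings → $5.59.
broccoli + carrots with both tight: 2.822 servings and 2.712 servings → $4.75.
avocado + carrots with both targets exact would need a negative amount; discard.
So the least-cost plan costs $4.14.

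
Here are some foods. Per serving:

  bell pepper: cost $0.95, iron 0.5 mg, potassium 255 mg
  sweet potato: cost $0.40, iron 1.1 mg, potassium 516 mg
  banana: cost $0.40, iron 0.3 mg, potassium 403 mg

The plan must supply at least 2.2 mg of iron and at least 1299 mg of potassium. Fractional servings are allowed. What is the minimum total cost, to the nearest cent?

For a min-cost LP with two ≥-constraints, a basic feasible solution has at most two positive variables.
bell pepper only: max(2.2/0.5, 1299/255) = 5.094 servings → $4.84.
sweet potato only: max(2.2/1.1, 1299/516) = 2.517 servings → $1.01.
banana only: max(2.2/0.3, 1299/403) = 7.333 servings → $2.93.
bell pepper + sweet potato with both targets exact would need a negative amount; discard.
bell pepper + banana with both tight: 3.975 servings and 0.708 servings → $4.06.
sweet potato + banana with both tight: 1.722 servings and 1.018 servings → $1.10.
So the least-cost plan costs $1.01.

$1.01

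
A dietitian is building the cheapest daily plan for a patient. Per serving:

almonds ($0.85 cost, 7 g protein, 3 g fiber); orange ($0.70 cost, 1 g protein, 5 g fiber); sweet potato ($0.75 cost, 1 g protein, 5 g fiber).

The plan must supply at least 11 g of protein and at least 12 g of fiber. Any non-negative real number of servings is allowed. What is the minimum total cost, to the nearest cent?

The cheapest plan sits at a corner of the feasible region — with two constraints it uses at most two foods.
almonds only: max(11/7, 12/3) = 4 servings → $3.40.
orange only: max(11/1, 12/5) = 11 servings → $7.70.
sweet potato only: max(11/1, 12/5) = 11 servings → $8.25.
almonds + orange with both tight: 1.344 servings and 1.594 servings → $2.26.
almonds + sweet potato with both tight: 1.344 servings and 1.594 servings → $2.34.
orange + sweet potato (both tight): parallel constraints — no distinct corner.
Cheapest feasible corner: $2.26.

$2.26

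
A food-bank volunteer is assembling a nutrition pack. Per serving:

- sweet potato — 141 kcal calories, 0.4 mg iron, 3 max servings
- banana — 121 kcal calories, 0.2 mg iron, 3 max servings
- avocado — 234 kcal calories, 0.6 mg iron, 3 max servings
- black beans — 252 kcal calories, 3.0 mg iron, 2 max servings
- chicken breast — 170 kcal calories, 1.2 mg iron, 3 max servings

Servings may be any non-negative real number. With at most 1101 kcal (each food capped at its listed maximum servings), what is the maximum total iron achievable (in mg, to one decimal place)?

9.8 mg

Iron per kcal: black beans 0.0119, chicken breast 0.007059, sweet potato 0.002837, avocado 0.002564, banana 0.001653.
Take 2 servings of black beans: uses 504 kcal, +6.0 mg iron (running total 6.0 mg).
Take 3 servings of chicken breast: uses 510 kcal, +3.6 mg iron (running total 9.6 mg).
Take 0.617 servings of sweet potato: uses 87 kcal, +0.2 mg iron (running total 9.8 mg).
Filling greedily by iron-per-kcal is optimal for one linear limit, giving 9.8 mg.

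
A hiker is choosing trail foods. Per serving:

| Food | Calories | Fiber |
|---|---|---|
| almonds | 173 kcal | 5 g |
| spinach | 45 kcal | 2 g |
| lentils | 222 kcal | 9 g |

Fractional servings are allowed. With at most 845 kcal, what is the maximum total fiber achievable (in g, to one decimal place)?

37.6 g

Fiber per kcal: spinach 0.04444, lentils 0.04054, almonds 0.0289.
With no serving limits, spend the whole calories allowance on spinach: 845 kcal / 45 kcal × 2 g = 37.6 g.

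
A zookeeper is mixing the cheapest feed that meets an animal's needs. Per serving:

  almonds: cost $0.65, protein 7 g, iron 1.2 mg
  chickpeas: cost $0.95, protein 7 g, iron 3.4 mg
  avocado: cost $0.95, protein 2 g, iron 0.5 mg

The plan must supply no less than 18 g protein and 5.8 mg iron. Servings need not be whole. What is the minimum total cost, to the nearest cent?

$2.04

Compare the cost at each extreme point of the feasible region.
almonds only: max(18/7, 5.8/1.2) = 4.833 servings → $3.14.
chickpeas only: max(18/7, 5.8/3.4) = 2.571 servings → $2.44.
avocado only: max(18/2, 5.8/0.5) = 11.6 servings → $11.02.
almonds + chickpeas with both tight: 1.338 servings and 1.234 servings → $2.04.
almonds + avocado: intersection lies outside the first quadrant.
chickpeas + avocado with both tight: 0.7879 servings and 6.242 servings → $6.68.
Cheapest feasible corner: $2.04.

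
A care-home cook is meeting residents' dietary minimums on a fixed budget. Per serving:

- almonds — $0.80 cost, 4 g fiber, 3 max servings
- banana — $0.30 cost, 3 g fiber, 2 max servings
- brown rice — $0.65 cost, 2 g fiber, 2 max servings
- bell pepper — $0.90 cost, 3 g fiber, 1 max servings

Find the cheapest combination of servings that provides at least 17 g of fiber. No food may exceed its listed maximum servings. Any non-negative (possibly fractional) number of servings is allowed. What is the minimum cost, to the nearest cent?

Cost per g of fiber: banana $0.1000, almonds $0.2000, bell pepper $0.3000, brown rice $0.3250.
Take 2 servings of banana: +6.0 g fiber for $0.60 (total $0.60, still need 11.0 g).
Take 2.75 servings of almonds: +11.0 g fiber for $2.20 (total $2.80, still need 0.0 g).
Greedy by cheapest-per-g is optimal for a single linear constraint, so the minimum cost is $2.80.

$2.80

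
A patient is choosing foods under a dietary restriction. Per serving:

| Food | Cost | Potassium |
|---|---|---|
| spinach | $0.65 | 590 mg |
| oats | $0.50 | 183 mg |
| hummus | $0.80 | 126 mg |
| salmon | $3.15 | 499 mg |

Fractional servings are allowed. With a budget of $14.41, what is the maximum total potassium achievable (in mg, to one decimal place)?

13079.8 mg

Potassium per dollar: spinach 907.7, oats 366, salmon 158.4, hummus 157.5.
With no serving limits, spend the whole cost allowance on spinach: $14.41 / $0.65 × 590 mg = 13079.8 mg.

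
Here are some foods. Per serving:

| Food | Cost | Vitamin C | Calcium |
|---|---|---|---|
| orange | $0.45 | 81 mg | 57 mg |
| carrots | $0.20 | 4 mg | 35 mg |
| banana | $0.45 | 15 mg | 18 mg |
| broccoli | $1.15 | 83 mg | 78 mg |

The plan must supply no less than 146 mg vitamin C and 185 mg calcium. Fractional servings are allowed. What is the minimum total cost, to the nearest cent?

Two binding constraints pin down two serving amounts, so the optimal mix uses at most two foods. The candidates are each food alone (scaled to the tighter of vitamin C/calcium) and each pair with both constraints tight.
orange only: max(146/81, 185/57) = 3.246 servings → $1.46.
carrots only: max(146/4, 185/35) = 36.5 servings → $7.30.
banana only: max(146/15, 185/18) = 10.28 servings → $4.62.
broccoli only: max(146/83, 185/78) = 2.372 servings → $2.73.
orange + carrots with both tight: 1.676 servings and 2.556 servings → $1.27.
orange + banana: the both-tight solution has a negative serving — not a feasible corner.
orange + broccoli: intersection lies outside the first quadrant.
carrots + banana with both tight: 0.3245 servings and 9.647 servings → $4.41.
carrots + broccoli with both tight: 1.53 servings and 1.685 servings → $2.24.
banana + broccoli: intersection lies outside the first quadrant.
The minimum over all feasible corners is $1.27.

$1.27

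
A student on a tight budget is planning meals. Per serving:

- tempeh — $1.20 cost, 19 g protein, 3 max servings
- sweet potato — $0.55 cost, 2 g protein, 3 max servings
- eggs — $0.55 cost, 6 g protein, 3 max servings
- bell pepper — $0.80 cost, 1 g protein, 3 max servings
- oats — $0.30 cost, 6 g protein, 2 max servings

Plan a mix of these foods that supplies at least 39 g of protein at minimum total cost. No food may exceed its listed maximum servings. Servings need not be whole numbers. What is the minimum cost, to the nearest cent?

Cost per g of protein: oats $0.0500, tempeh $0.0632, eggs $0.0917, sweet potato $0.2750, bell pepper $0.8000.
Take 2 servings of oats: +12.0 g protein for $0.60 (total $0.60, still need 27.0 g).
Take 1.421 servings of tempeh: +27.0 g protein for $1.71 (total $2.31, still need 0.0 g).
Greedy by cheapest-per-g is optimal for a single linear constraint, so the minimum cost is $2.31.

$2.31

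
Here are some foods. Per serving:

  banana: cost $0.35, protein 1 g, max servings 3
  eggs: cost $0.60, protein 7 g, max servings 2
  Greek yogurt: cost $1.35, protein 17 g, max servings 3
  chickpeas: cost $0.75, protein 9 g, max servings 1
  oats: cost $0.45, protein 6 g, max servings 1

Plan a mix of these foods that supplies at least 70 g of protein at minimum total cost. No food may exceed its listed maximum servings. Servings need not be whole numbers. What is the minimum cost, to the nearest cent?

Cost per g of protein: oats $0.0750, Greek yogurt $0.0794, chickpeas $0.0833, eggs $0.0857, banana $0.3500.
Take 1 serving of oats: +6.0 g protein for $0.45 (total $0.45, still need 64.0 g).
Take 3 servings of Greek yogurt: +51.0 g protein for $4.05 (total $4.50, still need 13.0 g).
Take 1 serving of chickpeas: +9.0 g protein for $0.75 (total $5.25, still need 4.0 g).
Take 0.5714 servings of eggs: +4.0 g protein for $0.34 (total $5.59, still need 0.0 g).
Filling from the cheapest source first is optimal under one linear minimum: $5.59.

$5.59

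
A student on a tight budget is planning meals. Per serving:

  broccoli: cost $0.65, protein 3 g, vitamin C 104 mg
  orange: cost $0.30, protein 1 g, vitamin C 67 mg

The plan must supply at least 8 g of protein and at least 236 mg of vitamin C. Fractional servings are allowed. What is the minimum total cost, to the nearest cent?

broccoli only: max(8/3, 236/104) = 2.667 servings → $1.73.
orange only: max(8/1, 236/67) = 8 servings → $2.40.
broccoli + orange with both targets exact would need a negative amount; discard.
Cheapest feasible corner: $1.73.

$1.73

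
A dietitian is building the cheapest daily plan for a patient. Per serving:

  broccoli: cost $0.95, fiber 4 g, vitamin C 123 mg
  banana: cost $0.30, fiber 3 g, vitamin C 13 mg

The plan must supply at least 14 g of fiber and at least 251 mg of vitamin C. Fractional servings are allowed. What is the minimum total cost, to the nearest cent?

$2.39

A basic optimal solution has at most two foods positive. Try each food alone and each pair with both targets met exactly.
broccoli only: max(14/4, 251/123) = 3.5 servings → $3.33.
banana only: max(14/3, 251/13) = 19.31 servings → $5.79.
broccoli + banana with both tight: 1.801 servings and 2.265 servings → $2.39.
The minimum over all feasible corners is $2.39.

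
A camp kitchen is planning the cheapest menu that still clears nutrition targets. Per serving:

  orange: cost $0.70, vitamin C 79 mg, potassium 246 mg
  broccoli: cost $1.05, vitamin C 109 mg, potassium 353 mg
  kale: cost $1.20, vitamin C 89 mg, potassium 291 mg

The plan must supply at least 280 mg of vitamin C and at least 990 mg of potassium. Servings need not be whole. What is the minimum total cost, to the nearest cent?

Two binding constraints pin down two serving amounts, so the optimal mix uses at most two foods. The candidates are each food alone (scaled to the tighter of vitamin C/potassium) and each pair with both constraints tight.
orange only: max(280/79, 990/246) = 4.024 servings → $2.82.
broccoli only: max(280/109, 990/353) = 2.805 servings → $2.94.
kale only: max(280/89, 990/291) = 3.402 servings → $4.08.
orange + broccoli: intersection lies outside the first quadrant.
orange + kale: the both-tight solution has a negative serving — not a feasible corner.
broccoli + kale: the both-tight solution has a negative serving — not a feasible corner.
Cheapest feasible corner: $2.82.

$2.82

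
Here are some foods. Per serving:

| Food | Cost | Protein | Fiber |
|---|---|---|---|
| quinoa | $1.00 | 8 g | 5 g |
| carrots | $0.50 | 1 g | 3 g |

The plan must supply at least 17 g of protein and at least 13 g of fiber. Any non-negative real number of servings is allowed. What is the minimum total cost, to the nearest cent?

$2.50

Two binding constraints pin down two serving amounts, so the optimal mix uses at most two foods. The candidates are each food alone (scaled to the tighter of protein/fiber) and each pair with both constraints tight.
quinoa only: max(17/8, 13/5) = 2.6 servings → $2.60.
carrots only: max(17/1, 13/3) = 17 servings → $8.50.
quinoa + carrots with both tight: 2 servings and 1 serving → $2.50.
So the least-cost plan costs $2.50.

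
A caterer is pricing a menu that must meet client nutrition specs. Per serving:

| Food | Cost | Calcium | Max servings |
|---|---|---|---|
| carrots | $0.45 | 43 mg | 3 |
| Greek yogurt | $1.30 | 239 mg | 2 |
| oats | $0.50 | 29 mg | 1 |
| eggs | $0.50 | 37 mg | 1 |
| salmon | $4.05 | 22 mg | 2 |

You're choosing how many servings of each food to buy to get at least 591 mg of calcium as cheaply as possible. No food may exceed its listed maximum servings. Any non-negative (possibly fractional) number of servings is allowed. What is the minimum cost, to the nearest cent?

$3.78

Cost per mg of calcium: Greek yogurt $0.0054, carrots $0.0105, eggs $0.0135, oats $0.0172, salmon $0.1841.
Take 2 servings of Greek yogurt: +478.0 mg calcium for $2.60 (total $2.60, still need 113.0 mg).
Take 2.628 servings of carrots: +113.0 mg calcium for $1.18 (total $3.78, still need 0.0 mg).
Greedy by cheapest-per-mg is optimal for a single linear constraint, so the minimum cost is $3.78.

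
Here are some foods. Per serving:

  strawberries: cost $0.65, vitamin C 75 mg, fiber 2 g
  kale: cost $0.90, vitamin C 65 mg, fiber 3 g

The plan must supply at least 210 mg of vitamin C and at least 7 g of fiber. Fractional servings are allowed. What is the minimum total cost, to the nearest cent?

$2.19

An LP optimum is at a vertex; with two nutrient constraints at most two foods are used. Check each candidate.
strawberries only: max(210/75, 7/2) = 3.5 servings → $2.27.
kale only: max(210/65, 7/3) = 3.231 servings → $2.91.
strawberries + kale with both tight: 1.842 servings and 1.105 servings → $2.19.
So the least-cost plan costs $2.19.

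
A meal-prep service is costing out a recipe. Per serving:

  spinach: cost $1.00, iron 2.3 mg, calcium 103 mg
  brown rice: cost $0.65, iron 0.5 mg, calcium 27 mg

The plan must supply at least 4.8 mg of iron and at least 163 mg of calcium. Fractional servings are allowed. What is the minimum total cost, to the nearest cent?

Compare the cost at each extreme point of the feasible region.
spinach only: max(4.8/2.3, 163/103) = 2.087 servings → $2.09.
brown rice only: max(4.8/0.5, 163/27) = 9.6 servings → $6.24.
spinach + brown rice: intersection lies outside the first quadrant.
Cheapest feasible corner: $2.09.

$2.09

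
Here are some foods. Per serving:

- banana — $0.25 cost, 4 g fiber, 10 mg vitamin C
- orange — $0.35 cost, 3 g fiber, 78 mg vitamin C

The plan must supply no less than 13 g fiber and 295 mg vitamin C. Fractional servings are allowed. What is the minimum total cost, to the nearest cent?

A basic optimal solution has at most two foods positive. Try each food alone and each pair with both targets met exactly.
banana only: max(13/4, 295/10) = 29.5 servings → $7.38.
orange only: max(13/3, 295/78) = 4.333 servings → $1.52.
banana + orange with both tight: 0.4574 servings and 3.723 servings → $1.42.
So the least-cost plan costs $1.42.

$1.42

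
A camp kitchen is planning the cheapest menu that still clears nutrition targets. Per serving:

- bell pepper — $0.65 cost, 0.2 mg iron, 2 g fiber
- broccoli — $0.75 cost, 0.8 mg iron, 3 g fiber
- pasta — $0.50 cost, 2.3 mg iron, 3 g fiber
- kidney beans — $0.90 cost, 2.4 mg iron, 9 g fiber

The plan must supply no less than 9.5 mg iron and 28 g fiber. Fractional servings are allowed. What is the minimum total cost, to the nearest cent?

With two linear requirements the optimum uses one or two foods; enumerate the corners.
bell pepper only: max(9.5/0.2, 28/2) = 47.5 servings → $30.88.
broccoli only: max(9.5/0.8, 28/3) = 11.88 servings → $8.91.
pasta only: max(9.5/2.3, 28/3) = 9.333 servings → $4.67.
kidney beans only: max(9.5/2.4, 28/9) = 3.958 servings → $3.56.
bell pepper + broccoli: intersection lies outside the first quadrant.
bell pepper + pasta with both tight: 8.975 servings and 3.35 servings → $7.51.
bell pepper + kidney beans: intersection lies outside the first quadrant.
broccoli + pasta with both tight: 7.978 servings and 1.356 servings → $6.66.
broccoli + kidney beans (both tight): parallel constraints — no distinct corner.
pasta + kidney beans with both tight: 1.356 servings and 2.659 servings → $3.07.
The minimum over all feasible corners is $3.07.

$3.07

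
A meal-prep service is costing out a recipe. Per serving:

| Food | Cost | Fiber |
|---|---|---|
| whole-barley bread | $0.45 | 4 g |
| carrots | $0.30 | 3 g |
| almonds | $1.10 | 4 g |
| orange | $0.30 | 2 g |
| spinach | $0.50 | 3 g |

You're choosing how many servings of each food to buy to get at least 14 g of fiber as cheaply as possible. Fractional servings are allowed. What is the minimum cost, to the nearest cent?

$1.40

Cost per g of fiber: carrots $0.1000, whole-barley bread $0.1125, orange $0.1500, spinach $0.1667, almonds $0.2750.
With no serving limits, use only carrots: 14 g / 3 g = 4.667 servings × $0.30 = $1.40.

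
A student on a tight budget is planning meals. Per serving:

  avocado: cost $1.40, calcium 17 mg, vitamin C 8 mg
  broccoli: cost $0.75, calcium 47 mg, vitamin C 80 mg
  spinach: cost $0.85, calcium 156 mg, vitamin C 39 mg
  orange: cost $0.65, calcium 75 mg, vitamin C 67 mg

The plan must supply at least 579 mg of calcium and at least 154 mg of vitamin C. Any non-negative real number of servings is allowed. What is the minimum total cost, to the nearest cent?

$3.20

With two linear requirements the optimum uses one or two foods; enumerate the corners.
avocado only: max(579/17, 154/8) = 34.06 servings → $47.68.
broccoli only: max(579/47, 154/80) = 12.32 servings → $9.24.
spinach only: max(579/156, 154/39) = 3.949 servings → $3.36.
orange only: max(579/75, 154/67) = 7.72 servings → $5.02.
avocado + broccoli: the both-tight solution has a negative serving — not a feasible corner.
avocado + spinach with both tight: 2.467 servings and 3.443 servings → $6.38.
avocado + orange: the both-tight solution has a negative serving — not a feasible corner.
broccoli + spinach with both tight: 0.1355 servings and 3.671 servings → $3.22.
broccoli + orange with both targets exact would need a negative amount; discard.
spinach + orange with both tight: 3.619 servings and 0.1917 servings → $3.20.
The minimum over all feasible corners is $3.20.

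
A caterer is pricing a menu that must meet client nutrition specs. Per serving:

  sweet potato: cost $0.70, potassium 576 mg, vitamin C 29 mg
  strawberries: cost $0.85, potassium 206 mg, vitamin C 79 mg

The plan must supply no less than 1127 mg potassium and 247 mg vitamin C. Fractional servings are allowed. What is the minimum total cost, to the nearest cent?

$3.03

At the optimum either one food covers both requirements or two foods hit both targets exactly; no other combination can be cheaper.
sweet potato only: max(1127/576, 247/29) = 8.517 servings → $5.96.
strawberries only: max(1127/206, 247/79) = 5.471 servings → $4.65.
sweet potato + strawberries with both tight: 0.9651 servings and 2.772 servings → $3.03.
So the least-cost plan costs $3.03.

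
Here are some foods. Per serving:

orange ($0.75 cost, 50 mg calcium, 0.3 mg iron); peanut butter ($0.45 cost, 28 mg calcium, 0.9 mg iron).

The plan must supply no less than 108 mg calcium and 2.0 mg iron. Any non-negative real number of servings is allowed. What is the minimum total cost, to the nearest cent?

For a min-cost LP with two ≥-constraints, a basic feasible solution has at most two positive variables.
orange only: max(108/50, 2.0/0.3) = 6.667 servings → $5.00.
peanut butter only: max(108/28, 2.0/0.9) = 3.857 servings → $1.74.
orange + peanut butter with both tight: 1.126 servings and 1.847 servings → $1.68.
Cheapest feasible corner: $1.68.

$1.68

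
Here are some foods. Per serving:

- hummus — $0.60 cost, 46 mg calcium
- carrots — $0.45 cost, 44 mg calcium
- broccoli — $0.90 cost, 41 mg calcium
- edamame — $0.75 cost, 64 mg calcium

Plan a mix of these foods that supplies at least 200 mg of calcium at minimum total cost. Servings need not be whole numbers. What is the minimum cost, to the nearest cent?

Cost per mg of calcium: carrots $0.0102, edamame $0.0117, hummus $0.0130, broccoli $0.0220.
With no serving limits, use only carrots: 200 mg / 44 mg = 4.545 servings × $0.45 = $2.05.

$2.05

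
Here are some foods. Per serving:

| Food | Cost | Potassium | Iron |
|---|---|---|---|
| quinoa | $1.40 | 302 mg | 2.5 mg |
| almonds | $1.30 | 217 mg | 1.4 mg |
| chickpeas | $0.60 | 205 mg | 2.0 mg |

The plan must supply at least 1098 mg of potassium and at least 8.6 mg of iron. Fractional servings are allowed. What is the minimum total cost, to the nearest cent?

quinoa only: max(1098/302, 8.6/2.5) = 3.636 servings → $5.09.
almonds only: max(1098/217, 8.6/1.4) = 6.143 servings → $7.99.
chickpeas only: max(1098/205, 8.6/2.0) = 5.356 servings → $3.21.
quinoa + almonds with both tight: 2.749 servings and 1.235 servings → $5.45.
quinoa + chickpeas with both targets exact would need a negative amount; discard.
almonds + chickpeas with both tight: 2.946 servings and 2.238 servings → $5.17.
Cheapest feasible corner: $3.21.

$3.21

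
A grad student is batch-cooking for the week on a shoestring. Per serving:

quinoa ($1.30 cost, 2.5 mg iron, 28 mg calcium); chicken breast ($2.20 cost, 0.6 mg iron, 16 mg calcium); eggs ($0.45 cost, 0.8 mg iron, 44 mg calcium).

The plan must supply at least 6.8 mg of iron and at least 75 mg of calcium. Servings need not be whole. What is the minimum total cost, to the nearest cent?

The cheapest plan sits at a corner of the feasible region — with two constraints it uses at most two foods.
quinoa only: max(6.8/2.5, 75/28) = 2.72 servings → $3.54.
chicken breast only: max(6.8/0.6, 75/16) = 11.33 servings → $24.93.
eggs only: max(6.8/0.8, 75/44) = 8.5 servings → $3.83.
quinoa + chicken breast: intersection lies outside the first quadrant.
quinoa + eggs with both targets exact would need a negative amount; discard.
chicken breast + eggs: the both-tight solution has a negative serving — not a feasible corner.
So the least-cost plan costs $3.54.

$3.54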